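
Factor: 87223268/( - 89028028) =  - 11^1 *23^1*29^( - 1) * 79^1*421^( - 1)*1091^1*1823^(  -  1) = - 21805817/22257007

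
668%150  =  68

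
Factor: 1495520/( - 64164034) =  - 2^4 * 5^1*11^(  -  1) * 13^1 *59^( - 1)*719^1*49433^(-1)=- 747760/32082017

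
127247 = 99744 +27503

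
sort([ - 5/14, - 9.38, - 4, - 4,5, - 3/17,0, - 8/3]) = [  -  9.38,-4,-4, - 8/3, - 5/14, - 3/17,0, 5]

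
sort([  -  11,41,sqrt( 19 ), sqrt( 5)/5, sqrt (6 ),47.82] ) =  [-11,sqrt( 5 )/5, sqrt( 6) , sqrt( 19 ),41, 47.82]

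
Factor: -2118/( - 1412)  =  3/2 = 2^( - 1)*3^1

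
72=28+44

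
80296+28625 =108921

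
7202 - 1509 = 5693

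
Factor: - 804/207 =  - 2^2*3^( - 1 )*23^(-1)*67^1 =- 268/69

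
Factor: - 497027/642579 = -601/777 = -3^( - 1)*7^( -1)*37^( - 1 )*601^1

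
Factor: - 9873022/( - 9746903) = 2^1*17^1*290383^1*9746903^(  -  1) 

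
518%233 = 52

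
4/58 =2/29=0.07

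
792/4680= 11/65 = 0.17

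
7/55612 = 7/55612 = 0.00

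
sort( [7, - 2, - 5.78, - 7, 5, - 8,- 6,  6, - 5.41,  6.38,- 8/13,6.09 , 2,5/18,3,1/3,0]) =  [ - 8, - 7, - 6  , - 5.78, -5.41, -2, - 8/13,0,5/18,1/3,2,3,5,  6,6.09,6.38,7 ] 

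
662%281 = 100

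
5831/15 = 5831/15 = 388.73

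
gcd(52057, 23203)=1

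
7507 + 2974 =10481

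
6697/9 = 6697/9 = 744.11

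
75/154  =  75/154 =0.49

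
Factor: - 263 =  - 263^1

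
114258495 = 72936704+41321791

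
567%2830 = 567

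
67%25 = 17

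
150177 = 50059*3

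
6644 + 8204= 14848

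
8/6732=2/1683 = 0.00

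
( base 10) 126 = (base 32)3U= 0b1111110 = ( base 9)150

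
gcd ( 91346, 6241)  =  1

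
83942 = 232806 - 148864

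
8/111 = 8/111= 0.07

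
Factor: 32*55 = 1760 = 2^5*5^1* 11^1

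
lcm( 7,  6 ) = 42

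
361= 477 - 116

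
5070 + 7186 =12256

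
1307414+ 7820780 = 9128194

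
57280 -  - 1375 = 58655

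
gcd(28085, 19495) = 5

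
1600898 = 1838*871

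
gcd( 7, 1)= 1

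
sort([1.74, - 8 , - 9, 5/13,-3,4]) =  [ - 9,-8 ,-3,5/13,1.74, 4 ]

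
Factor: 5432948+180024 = 2^2*151^1 * 9293^1 = 5612972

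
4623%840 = 423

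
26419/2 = 26419/2= 13209.50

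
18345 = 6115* 3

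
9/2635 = 9/2635  =  0.00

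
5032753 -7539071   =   - 2506318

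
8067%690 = 477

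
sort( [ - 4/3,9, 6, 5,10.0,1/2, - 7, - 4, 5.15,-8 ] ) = [-8,-7, - 4, -4/3  ,  1/2,5,  5.15,6, 9,10.0 ] 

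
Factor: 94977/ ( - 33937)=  - 3^2*61^1 *173^1*33937^( - 1)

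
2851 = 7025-4174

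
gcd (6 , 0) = 6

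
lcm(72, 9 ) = 72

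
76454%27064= 22326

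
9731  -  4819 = 4912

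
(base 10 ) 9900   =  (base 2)10011010101100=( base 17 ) 2046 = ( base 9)14520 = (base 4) 2122230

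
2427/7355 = 2427/7355=0.33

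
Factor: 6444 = 2^2*3^2* 179^1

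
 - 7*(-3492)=24444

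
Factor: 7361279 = 89^1*107^1*773^1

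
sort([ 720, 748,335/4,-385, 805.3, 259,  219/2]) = [ - 385,335/4,219/2 , 259 , 720, 748,805.3] 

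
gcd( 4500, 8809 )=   1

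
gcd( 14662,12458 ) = 2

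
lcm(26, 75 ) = 1950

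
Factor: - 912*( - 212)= 2^6*3^1*  19^1 * 53^1= 193344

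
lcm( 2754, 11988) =203796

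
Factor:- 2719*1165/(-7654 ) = 3167635/7654 = 2^(  -  1) *5^1 *43^(-1)*89^(-1)*233^1*2719^1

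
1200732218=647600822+553131396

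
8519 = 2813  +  5706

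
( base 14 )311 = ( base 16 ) 25B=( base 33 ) i9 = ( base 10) 603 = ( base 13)375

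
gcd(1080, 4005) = 45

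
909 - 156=753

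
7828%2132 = 1432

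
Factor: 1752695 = 5^1*7^1*50077^1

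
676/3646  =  338/1823 = 0.19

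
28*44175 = 1236900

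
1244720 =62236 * 20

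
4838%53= 15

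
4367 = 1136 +3231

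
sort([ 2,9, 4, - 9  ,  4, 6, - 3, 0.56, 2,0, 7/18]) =[-9, - 3, 0,  7/18, 0.56 , 2, 2, 4, 4,6,9]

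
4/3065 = 4/3065=0.00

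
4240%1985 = 270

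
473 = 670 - 197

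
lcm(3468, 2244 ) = 38148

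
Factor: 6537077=73^1 * 149^1 * 601^1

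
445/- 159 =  - 445/159 = -2.80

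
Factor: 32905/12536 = 2^(- 3)*5^1*1567^ ( -1)*6581^1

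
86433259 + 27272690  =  113705949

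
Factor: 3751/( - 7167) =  - 3^( - 1 )*11^2*31^1*2389^(- 1) 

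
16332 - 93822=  - 77490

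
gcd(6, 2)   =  2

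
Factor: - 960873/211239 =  - 320291/70413= - 3^(-1)*7^(  -  2 )*479^(  -  1 )*320291^1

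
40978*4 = 163912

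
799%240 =79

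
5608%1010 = 558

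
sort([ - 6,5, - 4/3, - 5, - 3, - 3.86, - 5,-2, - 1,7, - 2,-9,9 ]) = [ - 9, - 6,-5, - 5, - 3.86, - 3,-2, - 2, - 4/3, - 1,5, 7,9 ] 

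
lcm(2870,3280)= 22960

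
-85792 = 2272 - 88064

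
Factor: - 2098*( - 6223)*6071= 79262089634 = 2^1*7^2*13^1 * 127^1*467^1*1049^1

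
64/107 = 64/107 = 0.60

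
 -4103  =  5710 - 9813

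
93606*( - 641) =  - 60001446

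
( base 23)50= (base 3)11021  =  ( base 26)4b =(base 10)115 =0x73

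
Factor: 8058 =2^1 * 3^1 * 17^1*79^1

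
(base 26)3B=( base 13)6b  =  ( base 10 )89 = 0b1011001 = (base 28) 35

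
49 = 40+9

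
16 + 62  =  78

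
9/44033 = 9/44033 = 0.00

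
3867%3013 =854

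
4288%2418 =1870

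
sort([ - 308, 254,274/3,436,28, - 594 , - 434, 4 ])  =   [  -  594,  -  434, - 308,4,  28, 274/3,254, 436]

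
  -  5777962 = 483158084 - 488936046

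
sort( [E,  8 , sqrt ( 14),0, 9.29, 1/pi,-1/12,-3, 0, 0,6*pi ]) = [ - 3, - 1/12, 0, 0,0,1/pi,  E,  sqrt( 14), 8, 9.29, 6 *pi] 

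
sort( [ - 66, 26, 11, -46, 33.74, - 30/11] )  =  [ - 66,-46,-30/11, 11, 26, 33.74] 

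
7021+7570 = 14591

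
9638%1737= 953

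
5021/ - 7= - 718 + 5/7 = - 717.29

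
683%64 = 43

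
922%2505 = 922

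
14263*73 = 1041199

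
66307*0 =0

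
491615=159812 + 331803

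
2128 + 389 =2517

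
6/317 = 6/317 = 0.02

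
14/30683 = 14/30683 = 0.00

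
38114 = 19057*2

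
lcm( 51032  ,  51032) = 51032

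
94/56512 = 47/28256 = 0.00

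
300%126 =48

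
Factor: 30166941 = 3^1*7^1*479^1*2999^1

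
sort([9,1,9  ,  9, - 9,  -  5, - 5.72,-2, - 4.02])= [ - 9, - 5.72, - 5, - 4.02 , - 2,1,9, 9,9]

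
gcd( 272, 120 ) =8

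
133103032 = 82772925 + 50330107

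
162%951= 162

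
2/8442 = 1/4221 = 0.00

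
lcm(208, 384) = 4992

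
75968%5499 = 4481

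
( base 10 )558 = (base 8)1056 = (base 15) 273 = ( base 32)HE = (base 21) 15c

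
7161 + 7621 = 14782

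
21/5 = 4 +1/5 = 4.20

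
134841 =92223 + 42618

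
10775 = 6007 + 4768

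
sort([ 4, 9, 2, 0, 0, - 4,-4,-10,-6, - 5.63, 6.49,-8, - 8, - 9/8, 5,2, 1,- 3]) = [ - 10, - 8, - 8, - 6,-5.63, - 4, - 4,- 3, - 9/8, 0, 0,  1,2, 2,  4, 5, 6.49, 9 ]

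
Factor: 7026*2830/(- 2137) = - 2^2*3^1*5^1 * 283^1*1171^1*2137^( - 1 ) = - 19883580/2137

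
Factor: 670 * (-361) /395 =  - 48374/79 = -2^1*19^2 * 67^1*79^( - 1)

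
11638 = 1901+9737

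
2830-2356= 474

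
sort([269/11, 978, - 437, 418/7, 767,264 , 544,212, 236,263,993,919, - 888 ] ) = [  -  888, - 437,269/11,418/7, 212,236,263,264, 544,767,919, 978,993]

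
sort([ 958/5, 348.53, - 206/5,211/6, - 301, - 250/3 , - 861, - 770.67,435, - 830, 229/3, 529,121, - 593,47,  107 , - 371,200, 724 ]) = [ - 861, - 830,-770.67, - 593, - 371, - 301, - 250/3, - 206/5,211/6, 47, 229/3,107, 121,958/5 , 200,348.53,435,  529,724] 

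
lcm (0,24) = 0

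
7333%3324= 685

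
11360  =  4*2840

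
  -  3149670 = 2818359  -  5968029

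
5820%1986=1848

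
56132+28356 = 84488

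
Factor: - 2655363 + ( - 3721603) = -2^1 * 3188483^1=- 6376966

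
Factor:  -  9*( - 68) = 612 =2^2 *3^2*17^1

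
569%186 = 11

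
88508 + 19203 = 107711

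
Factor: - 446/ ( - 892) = 2^( -1 )=1/2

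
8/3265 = 8/3265 = 0.00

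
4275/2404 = 4275/2404 = 1.78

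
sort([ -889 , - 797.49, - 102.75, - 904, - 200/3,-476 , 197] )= [-904,-889 ,  -  797.49 , - 476, - 102.75 ,-200/3,197 ]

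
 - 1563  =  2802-4365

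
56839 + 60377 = 117216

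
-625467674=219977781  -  845445455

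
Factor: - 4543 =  - 7^1*11^1 * 59^1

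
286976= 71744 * 4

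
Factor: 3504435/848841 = 5^1*7^( -1 )*11^1*67^1*83^(-1 )* 317^1*487^( - 1) = 1168145/282947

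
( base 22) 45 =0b1011101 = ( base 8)135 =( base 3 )10110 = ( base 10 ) 93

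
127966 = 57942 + 70024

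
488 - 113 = 375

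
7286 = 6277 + 1009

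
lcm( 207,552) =1656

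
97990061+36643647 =134633708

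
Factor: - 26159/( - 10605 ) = 37/15 =3^(- 1)*5^(-1)*37^1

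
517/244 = 2 + 29/244 = 2.12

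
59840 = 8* 7480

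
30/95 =6/19 = 0.32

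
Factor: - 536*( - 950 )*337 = 2^4*5^2*19^1*67^1*337^1 = 171600400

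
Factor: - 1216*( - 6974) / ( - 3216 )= - 530024/201 = - 2^3 * 3^ (-1 ) * 11^1 * 19^1*67^( - 1)*317^1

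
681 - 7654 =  - 6973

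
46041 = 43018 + 3023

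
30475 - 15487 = 14988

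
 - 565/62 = - 10 + 55/62  =  - 9.11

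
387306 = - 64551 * ( - 6)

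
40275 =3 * 13425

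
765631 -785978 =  - 20347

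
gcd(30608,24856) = 8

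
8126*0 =0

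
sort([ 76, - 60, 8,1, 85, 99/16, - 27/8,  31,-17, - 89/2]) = [ - 60, - 89/2, - 17,-27/8, 1, 99/16, 8, 31,76, 85 ]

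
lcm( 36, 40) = 360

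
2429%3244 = 2429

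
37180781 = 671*55411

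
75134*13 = 976742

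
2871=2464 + 407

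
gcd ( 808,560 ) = 8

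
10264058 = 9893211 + 370847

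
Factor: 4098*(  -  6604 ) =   -  27063192 = -  2^3 * 3^1*13^1*127^1 * 683^1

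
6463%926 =907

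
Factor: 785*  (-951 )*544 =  - 2^5 * 3^1*  5^1 * 17^1*157^1*317^1 = -  406115040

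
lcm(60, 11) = 660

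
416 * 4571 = 1901536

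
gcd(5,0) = 5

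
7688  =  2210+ 5478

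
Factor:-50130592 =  - 2^5 * 193^1*8117^1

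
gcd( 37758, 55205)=1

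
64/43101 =64/43101 =0.00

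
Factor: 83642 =2^1* 13^1 *3217^1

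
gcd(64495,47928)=1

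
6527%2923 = 681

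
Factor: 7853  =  7853^1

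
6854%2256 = 86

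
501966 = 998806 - 496840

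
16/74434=8/37217=0.00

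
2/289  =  2/289 = 0.01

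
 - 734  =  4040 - 4774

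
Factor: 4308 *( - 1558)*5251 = -2^3 * 3^1*19^1*41^1*59^1 * 89^1 *359^1= - 35243997864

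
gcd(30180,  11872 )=4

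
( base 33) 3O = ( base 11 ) 102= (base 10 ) 123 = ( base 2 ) 1111011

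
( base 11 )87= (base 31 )32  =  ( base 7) 164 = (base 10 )95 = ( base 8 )137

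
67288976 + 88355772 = 155644748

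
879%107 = 23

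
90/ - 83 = -2 + 76/83 = - 1.08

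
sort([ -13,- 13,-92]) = [ - 92, - 13, - 13 ] 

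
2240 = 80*28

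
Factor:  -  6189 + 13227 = 2^1*3^2*17^1*23^1 = 7038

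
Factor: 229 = 229^1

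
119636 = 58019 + 61617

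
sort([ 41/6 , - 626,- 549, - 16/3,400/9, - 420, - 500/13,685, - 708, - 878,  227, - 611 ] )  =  [-878, -708, - 626, - 611,-549, - 420, - 500/13, - 16/3,41/6,  400/9,  227,685 ] 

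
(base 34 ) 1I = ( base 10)52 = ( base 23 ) 26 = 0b110100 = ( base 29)1N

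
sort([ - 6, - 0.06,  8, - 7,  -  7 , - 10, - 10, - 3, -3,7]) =[ - 10, - 10, - 7 , - 7, - 6, - 3, - 3 , - 0.06, 7,8] 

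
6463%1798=1069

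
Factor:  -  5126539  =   - 11^1*23^2* 881^1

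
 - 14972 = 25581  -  40553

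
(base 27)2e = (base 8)104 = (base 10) 68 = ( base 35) 1x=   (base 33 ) 22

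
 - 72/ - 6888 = 3/287 = 0.01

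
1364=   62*22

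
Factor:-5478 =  - 2^1 * 3^1*11^1 * 83^1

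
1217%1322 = 1217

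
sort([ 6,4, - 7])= [ -7 , 4, 6 ]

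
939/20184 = 313/6728 = 0.05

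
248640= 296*840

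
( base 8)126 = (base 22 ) 3K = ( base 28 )32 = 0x56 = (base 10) 86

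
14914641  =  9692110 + 5222531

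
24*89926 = 2158224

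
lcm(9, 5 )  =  45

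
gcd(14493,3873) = 3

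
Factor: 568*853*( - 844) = - 2^5*71^1 *211^1 * 853^1 = - 408921376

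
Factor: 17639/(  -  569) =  - 31 = -31^1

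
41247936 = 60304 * 684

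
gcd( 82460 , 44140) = 20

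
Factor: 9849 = 3^1 *7^2*67^1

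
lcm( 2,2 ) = 2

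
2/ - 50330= - 1+25164/25165= -0.00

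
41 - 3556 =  - 3515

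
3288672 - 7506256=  - 4217584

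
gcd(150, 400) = 50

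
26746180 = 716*37355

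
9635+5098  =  14733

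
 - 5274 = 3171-8445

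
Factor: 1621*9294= 15065574 = 2^1* 3^1 * 1549^1*1621^1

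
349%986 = 349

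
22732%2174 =992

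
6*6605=39630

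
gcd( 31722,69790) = 2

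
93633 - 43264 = 50369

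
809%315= 179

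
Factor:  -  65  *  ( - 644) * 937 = 39222820 = 2^2*  5^1*7^1*13^1*23^1*937^1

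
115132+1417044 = 1532176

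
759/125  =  759/125  =  6.07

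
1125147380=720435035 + 404712345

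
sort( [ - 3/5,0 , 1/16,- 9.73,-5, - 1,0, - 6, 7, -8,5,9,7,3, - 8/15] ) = [ - 9.73, - 8,-6, - 5, - 1, - 3/5, - 8/15, 0,0, 1/16,3,5, 7,7,9 ] 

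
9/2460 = 3/820 = 0.00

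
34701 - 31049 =3652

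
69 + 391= 460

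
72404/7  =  10343 + 3/7=10343.43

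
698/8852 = 349/4426   =  0.08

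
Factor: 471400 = 2^3*5^2*2357^1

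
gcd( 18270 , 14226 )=6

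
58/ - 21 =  -3 + 5/21 = -2.76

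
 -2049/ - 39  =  683/13 = 52.54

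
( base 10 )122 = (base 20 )62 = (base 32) 3q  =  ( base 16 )7A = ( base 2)1111010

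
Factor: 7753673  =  7753673^1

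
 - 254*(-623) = 158242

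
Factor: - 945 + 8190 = 7245 = 3^2*5^1*7^1*23^1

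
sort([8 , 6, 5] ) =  [ 5,6,  8]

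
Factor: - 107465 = - 5^1*21493^1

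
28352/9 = 3150 + 2/9 = 3150.22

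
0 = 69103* 0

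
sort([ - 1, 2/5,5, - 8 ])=[ - 8, - 1,2/5, 5 ] 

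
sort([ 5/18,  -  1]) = [ - 1,5/18 ]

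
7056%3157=742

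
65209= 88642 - 23433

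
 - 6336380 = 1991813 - 8328193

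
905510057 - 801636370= 103873687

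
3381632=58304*58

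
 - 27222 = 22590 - 49812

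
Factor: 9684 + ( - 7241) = 2443 = 7^1*349^1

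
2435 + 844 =3279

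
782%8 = 6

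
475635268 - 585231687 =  - 109596419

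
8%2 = 0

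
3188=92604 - 89416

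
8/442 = 4/221 = 0.02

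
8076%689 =497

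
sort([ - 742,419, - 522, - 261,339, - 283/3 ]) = [-742, - 522, - 261, - 283/3, 339,419] 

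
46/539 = 46/539 =0.09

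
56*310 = 17360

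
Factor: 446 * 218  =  97228 = 2^2*109^1*223^1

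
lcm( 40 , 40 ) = 40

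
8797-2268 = 6529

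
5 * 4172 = 20860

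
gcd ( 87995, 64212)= 1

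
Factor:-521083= - 157^1 * 3319^1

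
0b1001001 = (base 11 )67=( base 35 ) 23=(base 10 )73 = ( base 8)111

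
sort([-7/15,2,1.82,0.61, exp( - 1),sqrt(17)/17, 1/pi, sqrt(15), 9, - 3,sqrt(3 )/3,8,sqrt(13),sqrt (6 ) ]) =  [-3, - 7/15,  sqrt(17 )/17,1/pi,exp( - 1 ),sqrt( 3 ) /3, 0.61,1.82,2,  sqrt (6 ),sqrt(13),sqrt(15 ),8,9 ]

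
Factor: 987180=2^2* 3^1*5^1*16453^1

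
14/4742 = 7/2371 = 0.00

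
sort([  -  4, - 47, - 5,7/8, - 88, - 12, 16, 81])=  [ - 88, - 47, - 12, - 5, - 4, 7/8,16,81]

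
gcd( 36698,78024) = 2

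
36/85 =36/85 = 0.42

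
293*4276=1252868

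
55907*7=391349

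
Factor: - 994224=-2^4*3^1*7^1*11^1 * 269^1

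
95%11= 7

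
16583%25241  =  16583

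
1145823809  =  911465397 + 234358412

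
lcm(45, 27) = 135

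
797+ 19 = 816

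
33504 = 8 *4188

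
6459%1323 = 1167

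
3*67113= 201339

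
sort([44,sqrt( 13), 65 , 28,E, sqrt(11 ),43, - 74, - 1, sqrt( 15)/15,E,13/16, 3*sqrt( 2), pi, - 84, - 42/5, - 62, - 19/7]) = [  -  84, - 74,  -  62, - 42/5, - 19/7, - 1,sqrt( 15)/15  ,  13/16, E, E, pi , sqrt( 11), sqrt( 13), 3  *sqrt( 2 ), 28, 43, 44, 65]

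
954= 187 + 767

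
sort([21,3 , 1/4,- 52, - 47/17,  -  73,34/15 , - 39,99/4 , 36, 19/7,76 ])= [  -  73, - 52 ,- 39, - 47/17,1/4 , 34/15,19/7,3, 21, 99/4,36,  76]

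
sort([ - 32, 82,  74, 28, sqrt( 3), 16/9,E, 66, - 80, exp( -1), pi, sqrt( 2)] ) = [- 80, - 32, exp ( - 1), sqrt( 2 ), sqrt( 3 ),  16/9 , E,pi,28, 66 , 74, 82] 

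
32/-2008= - 4/251 = - 0.02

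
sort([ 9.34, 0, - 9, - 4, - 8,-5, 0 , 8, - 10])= [ - 10,-9,-8, - 5  ,-4,0, 0, 8,9.34 ] 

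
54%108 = 54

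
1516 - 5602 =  - 4086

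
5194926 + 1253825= 6448751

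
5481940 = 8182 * 670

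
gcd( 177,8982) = 3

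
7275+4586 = 11861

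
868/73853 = 868/73853 = 0.01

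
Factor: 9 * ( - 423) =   -  3^4 * 47^1 = -  3807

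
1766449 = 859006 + 907443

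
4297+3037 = 7334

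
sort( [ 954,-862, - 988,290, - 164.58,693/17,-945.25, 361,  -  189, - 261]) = [ - 988, - 945.25,-862, -261, -189, -164.58, 693/17,290, 361, 954]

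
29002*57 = 1653114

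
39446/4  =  9861 + 1/2 = 9861.50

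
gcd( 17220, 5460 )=420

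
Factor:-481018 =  - 2^1 * 240509^1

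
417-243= 174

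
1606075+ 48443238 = 50049313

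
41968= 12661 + 29307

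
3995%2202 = 1793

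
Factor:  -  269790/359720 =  - 3/4 = - 2^( - 2)*3^1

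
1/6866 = 1/6866=0.00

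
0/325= 0 = 0.00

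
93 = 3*31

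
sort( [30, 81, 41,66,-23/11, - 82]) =[ - 82, - 23/11, 30 , 41, 66, 81]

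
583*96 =55968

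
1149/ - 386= - 3 + 9/386=- 2.98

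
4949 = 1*4949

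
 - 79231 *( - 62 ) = 4912322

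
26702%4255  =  1172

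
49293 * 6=295758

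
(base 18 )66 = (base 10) 114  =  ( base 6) 310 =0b1110010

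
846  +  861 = 1707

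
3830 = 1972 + 1858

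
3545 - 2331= 1214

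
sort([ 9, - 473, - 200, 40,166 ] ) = [ - 473, - 200, 9, 40 , 166 ]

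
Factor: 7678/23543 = 2^1*11^1  *  13^(-1)*349^1*1811^(- 1)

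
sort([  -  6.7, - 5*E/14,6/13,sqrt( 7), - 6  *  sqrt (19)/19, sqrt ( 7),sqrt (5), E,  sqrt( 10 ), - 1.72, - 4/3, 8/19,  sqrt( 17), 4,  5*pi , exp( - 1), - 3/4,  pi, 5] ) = [-6.7,-1.72, - 6*sqrt(19 ) /19, - 4/3,-5*E/14, - 3/4, exp( - 1),  8/19 , 6/13 , sqrt(5),sqrt( 7), sqrt (7),  E, pi,sqrt( 10 ),4,sqrt( 17) , 5, 5 * pi]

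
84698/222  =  381 + 58/111 = 381.52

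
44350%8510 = 1800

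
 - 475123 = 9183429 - 9658552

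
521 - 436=85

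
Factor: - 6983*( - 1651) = 13^1*127^1*6983^1 = 11528933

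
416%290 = 126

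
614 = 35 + 579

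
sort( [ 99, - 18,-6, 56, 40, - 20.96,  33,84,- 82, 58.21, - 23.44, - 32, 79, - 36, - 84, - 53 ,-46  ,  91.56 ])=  [ - 84,  -  82, -53 ,-46, -36 ,-32, - 23.44, - 20.96, - 18 , - 6, 33,40 , 56, 58.21,79,84,91.56,99] 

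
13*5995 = 77935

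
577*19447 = 11220919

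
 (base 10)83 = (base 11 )76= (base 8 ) 123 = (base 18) 4b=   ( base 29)2P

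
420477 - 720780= - 300303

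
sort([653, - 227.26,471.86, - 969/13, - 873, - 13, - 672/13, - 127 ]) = [ - 873, - 227.26, -127, - 969/13, - 672/13, - 13, 471.86, 653 ]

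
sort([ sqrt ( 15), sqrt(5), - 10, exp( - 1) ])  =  [ - 10, exp( - 1),sqrt (5), sqrt ( 15) ] 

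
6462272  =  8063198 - 1600926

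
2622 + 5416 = 8038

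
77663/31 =77663/31 = 2505.26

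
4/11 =4/11 = 0.36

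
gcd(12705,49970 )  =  5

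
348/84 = 29/7=4.14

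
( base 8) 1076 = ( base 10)574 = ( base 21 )167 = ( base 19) 1B4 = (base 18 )1DG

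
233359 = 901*259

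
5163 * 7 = 36141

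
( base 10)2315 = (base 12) 140b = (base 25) 3HF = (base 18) 72b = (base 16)90b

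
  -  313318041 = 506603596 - 819921637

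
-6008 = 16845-22853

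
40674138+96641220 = 137315358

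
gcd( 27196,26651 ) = 1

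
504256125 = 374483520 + 129772605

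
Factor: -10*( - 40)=2^4* 5^2 = 400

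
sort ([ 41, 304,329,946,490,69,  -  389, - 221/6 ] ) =[ - 389, - 221/6,41, 69,304, 329, 490,  946]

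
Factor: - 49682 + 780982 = 2^2*5^2*71^1 *103^1 = 731300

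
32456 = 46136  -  13680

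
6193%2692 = 809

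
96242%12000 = 242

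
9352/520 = 17 + 64/65 = 17.98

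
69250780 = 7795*8884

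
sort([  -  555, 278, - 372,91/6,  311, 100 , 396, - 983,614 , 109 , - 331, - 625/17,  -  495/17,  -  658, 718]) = [ - 983, - 658, - 555, - 372,  -  331, -625/17 ,- 495/17 , 91/6, 100, 109,  278,311 , 396, 614,718 ] 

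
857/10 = 85 + 7/10  =  85.70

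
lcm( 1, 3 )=3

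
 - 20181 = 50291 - 70472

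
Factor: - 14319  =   - 3^2*37^1 * 43^1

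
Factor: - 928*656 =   -  608768  =  - 2^9 * 29^1*41^1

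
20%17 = 3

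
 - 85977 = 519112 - 605089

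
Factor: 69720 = 2^3 * 3^1*5^1*7^1 * 83^1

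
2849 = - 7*( - 407 ) 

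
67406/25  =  67406/25 = 2696.24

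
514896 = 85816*6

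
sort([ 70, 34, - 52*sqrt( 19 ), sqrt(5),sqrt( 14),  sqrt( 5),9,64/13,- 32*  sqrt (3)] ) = [  -  52*sqrt( 19 ) , - 32 * sqrt( 3 ),sqrt( 5 ),sqrt (5),sqrt( 14),64/13, 9, 34, 70]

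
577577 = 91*6347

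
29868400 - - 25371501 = 55239901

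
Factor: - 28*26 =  - 728 = -  2^3*7^1 * 13^1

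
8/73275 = 8/73275 = 0.00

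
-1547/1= - 1547 =-1547.00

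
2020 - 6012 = - 3992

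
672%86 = 70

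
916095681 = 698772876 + 217322805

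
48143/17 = 48143/17 =2831.94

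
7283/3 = 2427  +  2/3 = 2427.67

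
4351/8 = 4351/8 = 543.88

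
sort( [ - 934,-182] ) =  [ - 934, - 182]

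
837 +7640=8477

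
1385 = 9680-8295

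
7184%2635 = 1914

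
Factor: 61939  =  23^1*2693^1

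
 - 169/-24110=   169/24110 = 0.01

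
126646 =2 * 63323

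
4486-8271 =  - 3785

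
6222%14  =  6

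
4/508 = 1/127 = 0.01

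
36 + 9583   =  9619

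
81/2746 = 81/2746  =  0.03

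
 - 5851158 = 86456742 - 92307900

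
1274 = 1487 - 213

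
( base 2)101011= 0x2B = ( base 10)43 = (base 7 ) 61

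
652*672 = 438144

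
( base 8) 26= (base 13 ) 19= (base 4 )112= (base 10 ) 22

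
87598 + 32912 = 120510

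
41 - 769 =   -  728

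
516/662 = 258/331 = 0.78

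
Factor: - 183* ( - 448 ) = 2^6*3^1*7^1*61^1 = 81984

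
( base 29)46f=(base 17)C50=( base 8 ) 6741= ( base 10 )3553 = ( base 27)4NG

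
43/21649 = 43/21649 = 0.00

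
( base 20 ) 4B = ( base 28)37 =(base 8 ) 133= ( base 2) 1011011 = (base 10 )91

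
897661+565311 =1462972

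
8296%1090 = 666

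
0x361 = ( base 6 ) 4001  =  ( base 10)865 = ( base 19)27a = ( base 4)31201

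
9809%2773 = 1490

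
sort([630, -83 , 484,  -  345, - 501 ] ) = [  -  501,- 345,-83,484,630]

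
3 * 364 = 1092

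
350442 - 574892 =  - 224450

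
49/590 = 49/590 = 0.08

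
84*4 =336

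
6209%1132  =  549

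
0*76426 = 0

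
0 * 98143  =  0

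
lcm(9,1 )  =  9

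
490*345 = 169050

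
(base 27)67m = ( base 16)11E9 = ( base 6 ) 33121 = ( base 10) 4585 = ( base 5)121320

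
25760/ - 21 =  -3680/3 = -1226.67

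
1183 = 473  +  710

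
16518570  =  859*19230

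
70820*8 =566560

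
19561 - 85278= - 65717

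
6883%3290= 303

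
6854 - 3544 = 3310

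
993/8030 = 993/8030 = 0.12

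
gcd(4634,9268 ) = 4634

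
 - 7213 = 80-7293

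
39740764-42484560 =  - 2743796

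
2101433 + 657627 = 2759060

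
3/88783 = 3/88783  =  0.00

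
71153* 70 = 4980710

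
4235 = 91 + 4144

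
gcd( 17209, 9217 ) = 1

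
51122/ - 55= -51122/55 =-929.49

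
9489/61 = 155 + 34/61 =155.56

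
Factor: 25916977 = 79^1  *  328063^1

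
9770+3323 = 13093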